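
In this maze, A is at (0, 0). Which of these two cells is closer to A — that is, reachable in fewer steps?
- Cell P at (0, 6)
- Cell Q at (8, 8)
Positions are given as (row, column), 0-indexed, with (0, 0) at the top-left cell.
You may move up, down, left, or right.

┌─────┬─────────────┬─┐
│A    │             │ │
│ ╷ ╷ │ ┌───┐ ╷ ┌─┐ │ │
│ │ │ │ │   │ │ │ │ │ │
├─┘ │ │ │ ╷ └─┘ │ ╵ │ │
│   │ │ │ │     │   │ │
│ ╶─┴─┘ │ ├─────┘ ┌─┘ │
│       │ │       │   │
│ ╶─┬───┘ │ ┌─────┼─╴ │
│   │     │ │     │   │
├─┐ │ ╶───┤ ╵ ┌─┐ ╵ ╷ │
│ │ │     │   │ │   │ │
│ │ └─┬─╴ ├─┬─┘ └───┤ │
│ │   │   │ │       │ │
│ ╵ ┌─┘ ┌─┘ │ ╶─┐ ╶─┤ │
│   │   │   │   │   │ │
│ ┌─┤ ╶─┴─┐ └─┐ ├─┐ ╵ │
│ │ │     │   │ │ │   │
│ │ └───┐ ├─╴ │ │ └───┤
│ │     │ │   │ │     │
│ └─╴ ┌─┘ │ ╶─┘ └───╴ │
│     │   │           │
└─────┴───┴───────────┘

Shortest path A → P at (0, 6): 14 steps
Shortest path A → Q at (8, 8): 56 steps

P is closer (14 steps vs 56 steps).

Path to P:

┌─────┬─────────────┬─┐
│A ↓  │↱ → → P      │ │
│ ╷ ╷ │ ┌───┐ ╷ ┌─┐ │ │
│ │↓│ │↑│   │ │ │ │ │ │
├─┘ │ │ │ ╷ └─┘ │ ╵ │ │
│↓ ↲│ │↑│ │     │   │ │
│ ╶─┴─┘ │ ├─────┘ ┌─┘ │
│↳ → → ↑│ │       │   │
│ ╶─┬───┘ │ ┌─────┼─╴ │
│   │     │ │     │   │
├─┐ │ ╶───┤ ╵ ┌─┐ ╵ ╷ │
│ │ │     │   │ │   │ │
│ │ └─┬─╴ ├─┬─┘ └───┤ │
│ │   │   │ │       │ │
│ ╵ ┌─┘ ┌─┘ │ ╶─┐ ╶─┤ │
│   │   │   │   │   │ │
│ ┌─┤ ╶─┴─┐ └─┐ ├─┐ ╵ │
│ │ │     │   │ │ │   │
│ │ └───┐ ├─╴ │ │ └───┤
│ │     │ │   │ │     │
│ └─╴ ┌─┘ │ ╶─┘ └───╴ │
│     │   │           │
└─────┴───┴───────────┘

Path to Q:

┌─────┬─────────────┬─┐
│A ↓  │↱ → → → → → ↓│ │
│ ╷ ╷ │ ┌───┐ ╷ ┌─┐ │ │
│ │↓│ │↑│   │ │ │ │↓│ │
├─┘ │ │ │ ╷ └─┘ │ ╵ │ │
│↓ ↲│ │↑│ │     │↓ ↲│ │
│ ╶─┴─┘ │ ├─────┘ ┌─┘ │
│↳ → → ↑│ │↓ ← ← ↲│   │
│ ╶─┬───┘ │ ┌─────┼─╴ │
│   │     │↓│↱ → ↓│↱ ↓│
├─┐ │ ╶───┤ ╵ ┌─┐ ╵ ╷ │
│ │ │     │↳ ↑│ │↳ ↑│↓│
│ │ └─┬─╴ ├─┬─┘ └───┤ │
│ │   │   │ │↓ ← ↰  │↓│
│ ╵ ┌─┘ ┌─┘ │ ╶─┐ ╶─┤ │
│   │   │   │↳ ↓│↑ ↰│↓│
│ ┌─┤ ╶─┴─┐ └─┐ ├─┐ ╵ │
│ │ │     │   │↓│Q│↑ ↲│
│ │ └───┐ ├─╴ │ │ └───┤
│ │     │ │   │↓│↑ ← ↰│
│ └─╴ ┌─┘ │ ╶─┘ └───╴ │
│     │   │    ↳ → → ↑│
└─────┴───┴───────────┘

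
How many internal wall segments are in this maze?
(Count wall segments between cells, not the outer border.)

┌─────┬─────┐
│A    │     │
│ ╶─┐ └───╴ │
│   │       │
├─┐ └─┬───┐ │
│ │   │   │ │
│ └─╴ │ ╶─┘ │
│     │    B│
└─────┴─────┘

Counting internal wall segments:
Total internal walls: 15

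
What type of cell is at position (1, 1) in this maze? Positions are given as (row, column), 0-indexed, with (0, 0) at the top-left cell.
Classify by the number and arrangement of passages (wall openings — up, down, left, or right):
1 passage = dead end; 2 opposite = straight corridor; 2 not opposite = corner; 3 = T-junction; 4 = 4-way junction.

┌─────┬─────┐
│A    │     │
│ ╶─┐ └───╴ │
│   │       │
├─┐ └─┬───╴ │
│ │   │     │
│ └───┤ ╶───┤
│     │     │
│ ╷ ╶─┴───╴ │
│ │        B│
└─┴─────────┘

Checking cell at (1, 1):
Number of passages: 2
Cell type: corner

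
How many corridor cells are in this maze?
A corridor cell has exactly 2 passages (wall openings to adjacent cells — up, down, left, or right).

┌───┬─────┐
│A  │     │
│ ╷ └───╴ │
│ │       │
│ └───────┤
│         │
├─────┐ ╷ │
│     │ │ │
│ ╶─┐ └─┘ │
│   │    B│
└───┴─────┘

Counting cells with exactly 2 passages:
Total corridor cells: 21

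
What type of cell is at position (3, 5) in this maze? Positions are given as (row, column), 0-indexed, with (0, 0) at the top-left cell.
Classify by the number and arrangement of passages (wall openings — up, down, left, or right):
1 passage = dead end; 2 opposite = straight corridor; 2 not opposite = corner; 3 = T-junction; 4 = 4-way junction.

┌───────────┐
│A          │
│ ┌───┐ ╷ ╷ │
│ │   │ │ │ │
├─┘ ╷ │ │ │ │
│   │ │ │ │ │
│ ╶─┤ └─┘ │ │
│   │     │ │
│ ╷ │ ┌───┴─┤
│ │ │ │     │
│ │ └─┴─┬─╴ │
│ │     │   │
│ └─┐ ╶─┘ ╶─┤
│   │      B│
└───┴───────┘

Checking cell at (3, 5):
Number of passages: 1
Cell type: dead end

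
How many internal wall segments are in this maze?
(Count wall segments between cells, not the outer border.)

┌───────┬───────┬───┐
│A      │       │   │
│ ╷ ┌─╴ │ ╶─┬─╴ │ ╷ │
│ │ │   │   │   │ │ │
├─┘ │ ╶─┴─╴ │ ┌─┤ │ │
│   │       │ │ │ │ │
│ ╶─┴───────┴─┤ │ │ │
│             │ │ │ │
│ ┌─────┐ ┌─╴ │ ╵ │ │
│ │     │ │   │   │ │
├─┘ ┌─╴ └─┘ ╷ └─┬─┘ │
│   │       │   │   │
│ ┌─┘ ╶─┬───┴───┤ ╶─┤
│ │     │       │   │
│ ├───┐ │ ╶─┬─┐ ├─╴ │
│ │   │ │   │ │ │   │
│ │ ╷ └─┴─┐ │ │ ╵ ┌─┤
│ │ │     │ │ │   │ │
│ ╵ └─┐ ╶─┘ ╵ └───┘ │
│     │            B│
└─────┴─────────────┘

Counting internal wall segments:
Total internal walls: 81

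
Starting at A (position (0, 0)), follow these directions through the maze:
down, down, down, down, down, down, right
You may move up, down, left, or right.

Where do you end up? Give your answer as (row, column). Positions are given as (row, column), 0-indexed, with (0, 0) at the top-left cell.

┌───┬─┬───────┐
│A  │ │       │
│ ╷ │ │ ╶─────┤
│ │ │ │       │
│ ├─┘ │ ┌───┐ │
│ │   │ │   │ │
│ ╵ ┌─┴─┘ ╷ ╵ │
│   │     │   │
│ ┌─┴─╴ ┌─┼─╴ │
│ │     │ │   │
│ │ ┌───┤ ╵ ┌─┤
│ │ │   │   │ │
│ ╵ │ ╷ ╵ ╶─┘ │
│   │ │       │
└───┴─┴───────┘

Following directions step by step:
Start: (0, 0)
  down: (0, 0) → (1, 0)
  down: (1, 0) → (2, 0)
  down: (2, 0) → (3, 0)
  down: (3, 0) → (4, 0)
  down: (4, 0) → (5, 0)
  down: (5, 0) → (6, 0)
  right: (6, 0) → (6, 1)
Final position: (6, 1)

Path taken:

┌───┬─┬───────┐
│A  │ │       │
│ ╷ │ │ ╶─────┤
│↓│ │ │       │
│ ├─┘ │ ┌───┐ │
│↓│   │ │   │ │
│ ╵ ┌─┴─┘ ╷ ╵ │
│↓  │     │   │
│ ┌─┴─╴ ┌─┼─╴ │
│↓│     │ │   │
│ │ ┌───┤ ╵ ┌─┤
│↓│ │   │   │ │
│ ╵ │ ╷ ╵ ╶─┘ │
│↳ B│ │       │
└───┴─┴───────┘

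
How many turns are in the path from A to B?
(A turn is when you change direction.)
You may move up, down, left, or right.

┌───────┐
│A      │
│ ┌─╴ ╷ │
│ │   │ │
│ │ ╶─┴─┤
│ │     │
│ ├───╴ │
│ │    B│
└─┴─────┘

Directions: right, right, down, left, down, right, right, down
Number of turns: 5

Solution:

┌───────┐
│A → ↓  │
│ ┌─╴ ╷ │
│ │↓ ↲│ │
│ │ ╶─┴─┤
│ │↳ → ↓│
│ ├───╴ │
│ │    B│
└─┴─────┘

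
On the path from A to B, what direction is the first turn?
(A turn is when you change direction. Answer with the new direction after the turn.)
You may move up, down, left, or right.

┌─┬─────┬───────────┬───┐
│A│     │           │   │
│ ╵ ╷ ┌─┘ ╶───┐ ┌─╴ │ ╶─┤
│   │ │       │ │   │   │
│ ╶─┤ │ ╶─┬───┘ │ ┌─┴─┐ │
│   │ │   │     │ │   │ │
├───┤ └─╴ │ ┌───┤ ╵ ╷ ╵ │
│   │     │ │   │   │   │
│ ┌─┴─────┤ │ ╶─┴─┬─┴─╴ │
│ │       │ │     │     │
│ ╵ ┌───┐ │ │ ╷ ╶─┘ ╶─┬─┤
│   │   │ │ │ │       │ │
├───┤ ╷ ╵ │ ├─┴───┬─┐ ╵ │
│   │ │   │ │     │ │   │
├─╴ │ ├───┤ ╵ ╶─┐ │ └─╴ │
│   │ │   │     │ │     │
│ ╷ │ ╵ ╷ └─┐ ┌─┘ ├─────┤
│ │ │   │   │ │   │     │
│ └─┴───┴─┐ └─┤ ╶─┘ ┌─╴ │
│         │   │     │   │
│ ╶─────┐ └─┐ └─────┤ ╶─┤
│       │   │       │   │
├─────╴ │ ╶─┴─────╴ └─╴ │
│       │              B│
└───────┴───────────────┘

Directions: down, right, up, right, down, down, down, right, right, up, left, up, right, up, right, right, right, down, down, left, left, down, down, down, down, down, right, up, right, right, down, down, left, down, right, right, up, right, right, down, left, down, right, down
First turn direction: right

Solution:

┌─┬─────┬───────────┬───┐
│A│↱ ↓  │↱ → → ↓    │   │
│ ╵ ╷ ┌─┘ ╶───┐ ┌─╴ │ ╶─┤
│↳ ↑│↓│↱ ↑    │↓│   │   │
│ ╶─┤ │ ╶─┬───┘ │ ┌─┴─┐ │
│   │↓│↑ ↰│↓ ← ↲│ │   │ │
├───┤ └─╴ │ ┌───┤ ╵ ╷ ╵ │
│   │↳ → ↑│↓│   │   │   │
│ ┌─┴─────┤ │ ╶─┴─┬─┴─╴ │
│ │       │↓│     │     │
│ ╵ ┌───┐ │ │ ╷ ╶─┘ ╶─┬─┤
│   │   │ │↓│ │       │ │
├───┤ ╷ ╵ │ ├─┴───┬─┐ ╵ │
│   │ │   │↓│↱ → ↓│ │   │
├─╴ │ ├───┤ ╵ ╶─┐ │ └─╴ │
│   │ │   │↳ ↑  │↓│     │
│ ╷ │ ╵ ╷ └─┐ ┌─┘ ├─────┤
│ │ │   │   │ │↓ ↲│↱ → ↓│
│ └─┴───┴─┐ └─┤ ╶─┘ ┌─╴ │
│         │   │↳ → ↑│↓ ↲│
│ ╶─────┐ └─┐ └─────┤ ╶─┤
│       │   │       │↳ ↓│
├─────╴ │ ╶─┴─────╴ └─╴ │
│       │              B│
└───────┴───────────────┘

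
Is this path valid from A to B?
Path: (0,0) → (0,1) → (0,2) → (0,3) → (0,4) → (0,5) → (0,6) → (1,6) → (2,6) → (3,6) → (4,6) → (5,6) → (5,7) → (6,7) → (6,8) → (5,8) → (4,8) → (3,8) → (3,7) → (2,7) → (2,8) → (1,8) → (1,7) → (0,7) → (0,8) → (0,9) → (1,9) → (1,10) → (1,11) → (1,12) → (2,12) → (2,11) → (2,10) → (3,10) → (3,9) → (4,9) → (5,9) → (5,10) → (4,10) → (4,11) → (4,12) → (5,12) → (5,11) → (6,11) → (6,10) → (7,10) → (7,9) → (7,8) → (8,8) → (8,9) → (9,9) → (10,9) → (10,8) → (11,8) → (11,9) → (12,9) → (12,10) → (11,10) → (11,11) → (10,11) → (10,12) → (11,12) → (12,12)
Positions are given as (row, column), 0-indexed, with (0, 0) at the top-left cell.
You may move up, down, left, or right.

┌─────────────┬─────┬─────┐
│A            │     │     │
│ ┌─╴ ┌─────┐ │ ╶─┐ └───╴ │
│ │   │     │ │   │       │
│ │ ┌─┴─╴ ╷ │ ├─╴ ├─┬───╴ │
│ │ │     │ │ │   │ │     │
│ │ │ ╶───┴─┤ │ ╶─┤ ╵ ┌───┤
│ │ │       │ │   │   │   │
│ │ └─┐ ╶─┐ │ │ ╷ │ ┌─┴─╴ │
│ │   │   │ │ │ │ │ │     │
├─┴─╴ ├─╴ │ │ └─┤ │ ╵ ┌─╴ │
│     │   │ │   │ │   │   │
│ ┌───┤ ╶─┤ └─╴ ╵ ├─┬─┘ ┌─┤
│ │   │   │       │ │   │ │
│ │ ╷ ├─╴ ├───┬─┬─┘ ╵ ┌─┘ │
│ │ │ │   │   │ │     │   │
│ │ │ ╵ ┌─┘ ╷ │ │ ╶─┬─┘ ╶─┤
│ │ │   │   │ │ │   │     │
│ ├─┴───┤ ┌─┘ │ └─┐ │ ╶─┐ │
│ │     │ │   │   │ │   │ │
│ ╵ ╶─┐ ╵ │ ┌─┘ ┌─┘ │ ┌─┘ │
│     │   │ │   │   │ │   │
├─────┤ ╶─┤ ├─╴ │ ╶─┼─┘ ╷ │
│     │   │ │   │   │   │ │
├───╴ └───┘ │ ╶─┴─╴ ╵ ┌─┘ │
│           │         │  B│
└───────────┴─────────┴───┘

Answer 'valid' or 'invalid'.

Checking path validity:
Result: All consecutive moves are passable.

valid

Correct solution:

┌─────────────┬─────┬─────┐
│A → → → → → ↓│↱ → ↓│     │
│ ┌─╴ ┌─────┐ │ ╶─┐ └───╴ │
│ │   │     │↓│↑ ↰│↳ → → ↓│
│ │ ┌─┴─╴ ╷ │ ├─╴ ├─┬───╴ │
│ │ │     │ │↓│↱ ↑│ │↓ ← ↲│
│ │ │ ╶───┴─┤ │ ╶─┤ ╵ ┌───┤
│ │ │       │↓│↑ ↰│↓ ↲│   │
│ │ └─┐ ╶─┐ │ │ ╷ │ ┌─┴─╴ │
│ │   │   │ │↓│ │↑│↓│↱ → ↓│
├─┴─╴ ├─╴ │ │ └─┤ │ ╵ ┌─╴ │
│     │   │ │↳ ↓│↑│↳ ↑│↓ ↲│
│ ┌───┤ ╶─┤ └─╴ ╵ ├─┬─┘ ┌─┤
│ │   │   │    ↳ ↑│ │↓ ↲│ │
│ │ ╷ ├─╴ ├───┬─┬─┘ ╵ ┌─┘ │
│ │ │ │   │   │ │↓ ← ↲│   │
│ │ │ ╵ ┌─┘ ╷ │ │ ╶─┬─┘ ╶─┤
│ │ │   │   │ │ │↳ ↓│     │
│ ├─┴───┤ ┌─┘ │ └─┐ │ ╶─┐ │
│ │     │ │   │   │↓│   │ │
│ ╵ ╶─┐ ╵ │ ┌─┘ ┌─┘ │ ┌─┘ │
│     │   │ │   │↓ ↲│ │↱ ↓│
├─────┤ ╶─┤ ├─╴ │ ╶─┼─┘ ╷ │
│     │   │ │   │↳ ↓│↱ ↑│↓│
├───╴ └───┘ │ ╶─┴─╴ ╵ ┌─┘ │
│           │      ↳ ↑│  B│
└───────────┴─────────┴───┘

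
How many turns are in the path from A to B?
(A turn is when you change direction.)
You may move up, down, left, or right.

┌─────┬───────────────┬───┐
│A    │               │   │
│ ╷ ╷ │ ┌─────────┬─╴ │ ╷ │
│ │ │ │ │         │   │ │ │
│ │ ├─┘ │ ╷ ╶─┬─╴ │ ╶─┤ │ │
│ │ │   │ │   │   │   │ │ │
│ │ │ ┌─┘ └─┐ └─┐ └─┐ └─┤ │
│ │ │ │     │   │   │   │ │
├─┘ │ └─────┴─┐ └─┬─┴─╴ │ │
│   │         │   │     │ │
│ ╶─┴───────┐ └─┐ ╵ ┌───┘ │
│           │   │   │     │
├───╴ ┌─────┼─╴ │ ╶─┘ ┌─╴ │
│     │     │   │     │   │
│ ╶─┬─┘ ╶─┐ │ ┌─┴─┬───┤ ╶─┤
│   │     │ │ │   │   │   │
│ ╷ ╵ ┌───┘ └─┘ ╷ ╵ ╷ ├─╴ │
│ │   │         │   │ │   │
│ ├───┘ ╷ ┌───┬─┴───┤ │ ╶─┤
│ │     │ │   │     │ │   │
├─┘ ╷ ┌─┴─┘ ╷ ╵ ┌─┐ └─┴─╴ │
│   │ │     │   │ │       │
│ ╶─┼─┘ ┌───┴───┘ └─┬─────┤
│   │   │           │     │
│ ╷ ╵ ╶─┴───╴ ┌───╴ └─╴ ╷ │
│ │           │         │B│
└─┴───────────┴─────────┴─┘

Directions: right, down, down, down, down, left, down, right, right, down, left, left, down, right, down, right, up, right, up, right, right, down, down, left, left, down, left, left, down, left, down, right, down, right, right, right, right, right, up, right, right, right, down, right, right, up, right, down
Number of turns: 31

Solution:

┌─────┬───────────────┬───┐
│A ↓  │               │   │
│ ╷ ╷ │ ┌─────────┬─╴ │ ╷ │
│ │↓│ │ │         │   │ │ │
│ │ ├─┘ │ ╷ ╶─┬─╴ │ ╶─┤ │ │
│ │↓│   │ │   │   │   │ │ │
│ │ │ ┌─┘ └─┐ └─┐ └─┐ └─┤ │
│ │↓│ │     │   │   │   │ │
├─┘ │ └─────┴─┐ └─┬─┴─╴ │ │
│↓ ↲│         │   │     │ │
│ ╶─┴───────┐ └─┐ ╵ ┌───┘ │
│↳ → ↓      │   │   │     │
├───╴ ┌─────┼─╴ │ ╶─┘ ┌─╴ │
│↓ ← ↲│↱ → ↓│   │     │   │
│ ╶─┬─┘ ╶─┐ │ ┌─┴─┬───┤ ╶─┤
│↳ ↓│↱ ↑  │↓│ │   │   │   │
│ ╷ ╵ ┌───┘ └─┘ ╷ ╵ ╷ ├─╴ │
│ │↳ ↑│↓ ← ↲    │   │ │   │
│ ├───┘ ╷ ┌───┬─┴───┤ │ ╶─┤
│ │↓ ← ↲│ │   │     │ │   │
├─┘ ╷ ┌─┴─┘ ╷ ╵ ┌─┐ └─┴─╴ │
│↓ ↲│ │     │   │ │       │
│ ╶─┼─┘ ┌───┴───┘ └─┬─────┤
│↳ ↓│   │    ↱ → → ↓│  ↱ ↓│
│ ╷ ╵ ╶─┴───╴ ┌───╴ └─╴ ╷ │
│ │↳ → → → → ↑│    ↳ → ↑│B│
└─┴───────────┴─────────┴─┘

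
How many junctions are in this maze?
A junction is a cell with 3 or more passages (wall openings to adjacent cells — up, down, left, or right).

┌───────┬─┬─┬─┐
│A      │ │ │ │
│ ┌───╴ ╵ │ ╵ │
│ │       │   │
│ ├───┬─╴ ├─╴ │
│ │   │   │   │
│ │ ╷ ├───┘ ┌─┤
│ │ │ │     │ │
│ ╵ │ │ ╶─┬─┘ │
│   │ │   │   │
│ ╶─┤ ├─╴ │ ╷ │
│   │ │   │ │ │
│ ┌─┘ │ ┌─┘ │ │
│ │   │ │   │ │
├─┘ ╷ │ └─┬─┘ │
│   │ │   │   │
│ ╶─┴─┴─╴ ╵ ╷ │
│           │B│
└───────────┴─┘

Checking each cell for number of passages:

Junctions found (3+ passages):
  (1, 3): 3 passages
  (1, 4): 3 passages
  (1, 6): 3 passages
  (4, 0): 3 passages
  (4, 6): 3 passages
  (5, 0): 3 passages
  (6, 2): 3 passages
  (7, 6): 3 passages
  (8, 4): 3 passages
Total junctions: 9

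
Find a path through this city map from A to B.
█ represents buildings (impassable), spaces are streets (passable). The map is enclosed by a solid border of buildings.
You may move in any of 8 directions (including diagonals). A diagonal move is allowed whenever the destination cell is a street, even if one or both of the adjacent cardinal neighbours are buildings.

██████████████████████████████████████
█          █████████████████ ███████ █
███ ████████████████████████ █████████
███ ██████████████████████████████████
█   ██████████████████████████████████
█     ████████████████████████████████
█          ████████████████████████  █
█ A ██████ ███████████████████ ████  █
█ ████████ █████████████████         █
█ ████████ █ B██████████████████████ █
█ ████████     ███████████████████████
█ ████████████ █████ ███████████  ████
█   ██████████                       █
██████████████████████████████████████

Finding the shortest path from A to B:
Movement: 8-directional
Path length: 13 steps
Directions: right → up-right → right → right → right → right → right → down-right → down → down → down-right → right → up-right

Solution:

██████████████████████████████████████
█          █████████████████ ███████ █
███ ████████████████████████ █████████
███ ██████████████████████████████████
█   ██████████████████████████████████
█     ████████████████████████████████
█   →→→→→↘ ████████████████████████  █
█ A↗██████↓███████████████████ ████  █
█ ████████↓█████████████████         █
█ ████████↘█ B██████████████████████ █
█ ████████ →↗  ███████████████████████
█ ████████████ █████ ███████████  ████
█   ██████████                       █
██████████████████████████████████████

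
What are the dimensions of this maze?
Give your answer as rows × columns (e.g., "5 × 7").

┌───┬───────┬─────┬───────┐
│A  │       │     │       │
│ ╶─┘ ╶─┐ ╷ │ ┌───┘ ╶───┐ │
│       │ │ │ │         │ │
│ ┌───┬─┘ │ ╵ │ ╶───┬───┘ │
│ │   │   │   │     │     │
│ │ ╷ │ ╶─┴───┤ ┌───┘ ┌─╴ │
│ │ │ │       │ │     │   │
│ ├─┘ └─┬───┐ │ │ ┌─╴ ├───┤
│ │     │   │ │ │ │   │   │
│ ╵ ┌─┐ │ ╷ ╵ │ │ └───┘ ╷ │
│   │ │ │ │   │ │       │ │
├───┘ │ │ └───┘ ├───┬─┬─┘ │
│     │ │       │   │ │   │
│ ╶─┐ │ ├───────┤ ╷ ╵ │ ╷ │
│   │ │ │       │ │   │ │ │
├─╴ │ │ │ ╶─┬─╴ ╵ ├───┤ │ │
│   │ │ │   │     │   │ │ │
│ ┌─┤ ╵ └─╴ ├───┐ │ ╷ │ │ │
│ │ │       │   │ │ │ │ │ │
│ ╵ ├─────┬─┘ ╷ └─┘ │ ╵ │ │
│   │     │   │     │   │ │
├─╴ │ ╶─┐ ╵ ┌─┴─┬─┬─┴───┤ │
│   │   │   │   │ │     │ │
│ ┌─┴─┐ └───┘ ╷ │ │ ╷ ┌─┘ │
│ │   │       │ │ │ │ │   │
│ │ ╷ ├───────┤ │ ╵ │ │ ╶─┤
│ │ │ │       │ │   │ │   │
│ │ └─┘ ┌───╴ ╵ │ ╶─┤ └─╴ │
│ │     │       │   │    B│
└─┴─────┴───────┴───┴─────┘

Counting the maze dimensions:
Rows (vertical): 15
Columns (horizontal): 13
Dimensions: 15 × 13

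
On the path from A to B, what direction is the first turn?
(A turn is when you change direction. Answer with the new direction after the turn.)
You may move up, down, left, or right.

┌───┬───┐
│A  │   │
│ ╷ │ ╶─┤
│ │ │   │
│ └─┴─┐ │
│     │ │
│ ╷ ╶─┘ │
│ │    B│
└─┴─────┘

Directions: down, down, right, down, right, right
First turn direction: right

Solution:

┌───┬───┐
│A  │   │
│ ╷ │ ╶─┤
│↓│ │   │
│ └─┴─┐ │
│↳ ↓  │ │
│ ╷ ╶─┘ │
│ │↳ → B│
└─┴─────┘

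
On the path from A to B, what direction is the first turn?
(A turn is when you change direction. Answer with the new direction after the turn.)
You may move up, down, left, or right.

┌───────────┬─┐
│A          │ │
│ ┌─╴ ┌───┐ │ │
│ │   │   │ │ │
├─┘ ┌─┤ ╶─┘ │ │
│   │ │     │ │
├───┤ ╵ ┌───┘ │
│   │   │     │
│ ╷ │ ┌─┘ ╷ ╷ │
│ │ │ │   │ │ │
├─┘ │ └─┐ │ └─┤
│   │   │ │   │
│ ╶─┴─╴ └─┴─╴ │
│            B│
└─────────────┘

Directions: right, right, right, right, right, down, down, left, left, down, left, down, down, right, down, right, right, right
First turn direction: down

Solution:

┌───────────┬─┐
│A → → → → ↓│ │
│ ┌─╴ ┌───┐ │ │
│ │   │   │↓│ │
├─┘ ┌─┤ ╶─┘ │ │
│   │ │↓ ← ↲│ │
├───┤ ╵ ┌───┘ │
│   │↓ ↲│     │
│ ╷ │ ┌─┘ ╷ ╷ │
│ │ │↓│   │ │ │
├─┘ │ └─┐ │ └─┤
│   │↳ ↓│ │   │
│ ╶─┴─╴ └─┴─╴ │
│      ↳ → → B│
└─────────────┘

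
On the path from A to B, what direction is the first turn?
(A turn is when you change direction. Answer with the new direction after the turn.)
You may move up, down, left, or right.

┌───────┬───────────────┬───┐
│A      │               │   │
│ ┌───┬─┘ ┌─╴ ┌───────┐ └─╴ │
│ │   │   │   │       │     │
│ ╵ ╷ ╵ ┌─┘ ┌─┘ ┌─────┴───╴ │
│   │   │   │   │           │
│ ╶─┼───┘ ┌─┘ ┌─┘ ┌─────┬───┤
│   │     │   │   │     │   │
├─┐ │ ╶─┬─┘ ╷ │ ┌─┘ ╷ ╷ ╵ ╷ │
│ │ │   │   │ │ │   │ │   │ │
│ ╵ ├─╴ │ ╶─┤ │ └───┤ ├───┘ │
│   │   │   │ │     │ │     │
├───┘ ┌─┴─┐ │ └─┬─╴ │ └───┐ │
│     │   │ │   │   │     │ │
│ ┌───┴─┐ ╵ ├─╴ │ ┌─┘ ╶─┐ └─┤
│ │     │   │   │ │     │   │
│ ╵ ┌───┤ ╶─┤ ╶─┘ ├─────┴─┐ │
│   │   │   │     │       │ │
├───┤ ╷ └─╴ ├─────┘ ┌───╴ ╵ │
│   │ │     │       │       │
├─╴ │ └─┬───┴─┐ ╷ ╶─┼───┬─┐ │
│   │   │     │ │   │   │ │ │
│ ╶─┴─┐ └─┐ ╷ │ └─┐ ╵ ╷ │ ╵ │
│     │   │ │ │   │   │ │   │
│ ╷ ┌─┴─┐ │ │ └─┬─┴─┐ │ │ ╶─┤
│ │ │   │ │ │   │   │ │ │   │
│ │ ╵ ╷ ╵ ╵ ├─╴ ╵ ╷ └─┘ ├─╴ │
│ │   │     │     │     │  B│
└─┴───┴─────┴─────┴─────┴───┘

Directions: down, down, right, up, right, down, right, up, right, up, right, right, right, right, right, right, right, down, right, right, down, left, left, left, left, left, down, left, down, down, right, right, down, left, down, down, left, left, up, right, up, left, up, up, up, left, down, left, down, right, down, down, left, down, right, down, left, left, up, left, down, down, right, down, right, down, down, right, up, up, up, right, down, down, right, down, right, up, right, down, right, right, up, up, up, left, down, left, up, left, up, right, up, right, right, right, down, right, down, down, left, down, right, down
First turn direction: right

Solution:

┌───────┬───────────────┬───┐
│A      │↱ → → → → → → ↓│   │
│ ┌───┬─┘ ┌─╴ ┌───────┐ └─╴ │
│↓│↱ ↓│↱ ↑│   │       │↳ → ↓│
│ ╵ ╷ ╵ ┌─┘ ┌─┘ ┌─────┴───╴ │
│↳ ↑│↳ ↑│   │   │↓ ← ← ← ← ↲│
│ ╶─┼───┘ ┌─┘ ┌─┘ ┌─────┬───┤
│   │     │↓ ↰│↓ ↲│     │   │
├─┐ │ ╶─┬─┘ ╷ │ ┌─┘ ╷ ╷ ╵ ╷ │
│ │ │   │↓ ↲│↑│↓│   │ │   │ │
│ ╵ ├─╴ │ ╶─┤ │ └───┤ ├───┘ │
│   │   │↳ ↓│↑│↳ → ↓│ │     │
├───┘ ┌─┴─┐ │ └─┬─╴ │ └───┐ │
│     │   │↓│↑ ↰│↓ ↲│     │ │
│ ┌───┴─┐ ╵ ├─╴ │ ┌─┘ ╶─┐ └─┤
│ │     │↓ ↲│↱ ↑│↓│     │   │
│ ╵ ┌───┤ ╶─┤ ╶─┘ ├─────┴─┐ │
│   │↓ ↰│↳ ↓│↑ ← ↲│↱ → → ↓│ │
├───┤ ╷ └─╴ ├─────┘ ┌───╴ ╵ │
│   │↓│↑ ← ↲│    ↱ ↑│    ↳ ↓│
├─╴ │ └─┬───┴─┐ ╷ ╶─┼───┬─┐ │
│   │↳ ↓│  ↱ ↓│ │↑ ↰│↓ ↰│ │↓│
│ ╶─┴─┐ └─┐ ╷ │ └─┐ ╵ ╷ │ ╵ │
│     │↳ ↓│↑│↓│   │↑ ↲│↑│↓ ↲│
│ ╷ ┌─┴─┐ │ │ └─┬─┴─┐ │ │ ╶─┤
│ │ │   │↓│↑│↳ ↓│↱ ↓│ │↑│↳ ↓│
│ │ ╵ ╷ ╵ ╵ ├─╴ ╵ ╷ └─┘ ├─╴ │
│ │   │  ↳ ↑│  ↳ ↑│↳ → ↑│  B│
└─┴───┴─────┴─────┴─────┴───┘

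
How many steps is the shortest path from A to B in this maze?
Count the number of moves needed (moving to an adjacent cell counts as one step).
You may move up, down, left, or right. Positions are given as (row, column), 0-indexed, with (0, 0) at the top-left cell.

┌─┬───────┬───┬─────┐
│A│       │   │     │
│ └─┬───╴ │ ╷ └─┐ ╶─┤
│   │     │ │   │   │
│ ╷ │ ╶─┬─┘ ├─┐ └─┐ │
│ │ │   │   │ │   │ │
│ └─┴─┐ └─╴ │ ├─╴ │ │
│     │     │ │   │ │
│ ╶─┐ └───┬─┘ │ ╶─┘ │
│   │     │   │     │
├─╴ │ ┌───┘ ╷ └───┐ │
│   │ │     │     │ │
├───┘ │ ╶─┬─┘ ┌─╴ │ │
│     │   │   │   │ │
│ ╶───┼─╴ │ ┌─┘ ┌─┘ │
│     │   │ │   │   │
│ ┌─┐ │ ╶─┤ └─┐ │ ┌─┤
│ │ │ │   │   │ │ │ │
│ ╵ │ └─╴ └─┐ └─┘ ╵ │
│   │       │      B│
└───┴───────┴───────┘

Using BFS to find shortest path:
Start: (0, 0), End: (9, 9)
Path found:
(0,0) → (1,0) → (2,0) → (3,0) → (3,1) → (3,2) → (4,2) → (5,2) → (6,2) → (6,1) → (6,0) → (7,0) → (7,1) → (7,2) → (8,2) → (9,2) → (9,3) → (9,4) → (8,4) → (8,3) → (7,3) → (7,4) → (6,4) → (6,3) → (5,3) → (5,4) → (5,5) → (4,5) → (4,6) → (5,6) → (6,6) → (6,5) → (7,5) → (8,5) → (8,6) → (9,6) → (9,7) → (9,8) → (9,9)
Number of steps: 38

Solution:

┌─┬───────┬───┬─────┐
│A│       │   │     │
│ └─┬───╴ │ ╷ └─┐ ╶─┤
│↓  │     │ │   │   │
│ ╷ │ ╶─┬─┘ ├─┐ └─┐ │
│↓│ │   │   │ │   │ │
│ └─┴─┐ └─╴ │ ├─╴ │ │
│↳ → ↓│     │ │   │ │
│ ╶─┐ └───┬─┘ │ ╶─┘ │
│   │↓    │↱ ↓│     │
├─╴ │ ┌───┘ ╷ └───┐ │
│   │↓│↱ → ↑│↓    │ │
├───┘ │ ╶─┬─┘ ┌─╴ │ │
│↓ ← ↲│↑ ↰│↓ ↲│   │ │
│ ╶───┼─╴ │ ┌─┘ ┌─┘ │
│↳ → ↓│↱ ↑│↓│   │   │
│ ┌─┐ │ ╶─┤ └─┐ │ ┌─┤
│ │ │↓│↑ ↰│↳ ↓│ │ │ │
│ ╵ │ └─╴ └─┐ └─┘ ╵ │
│   │↳ → ↑  │↳ → → B│
└───┴───────┴───────┘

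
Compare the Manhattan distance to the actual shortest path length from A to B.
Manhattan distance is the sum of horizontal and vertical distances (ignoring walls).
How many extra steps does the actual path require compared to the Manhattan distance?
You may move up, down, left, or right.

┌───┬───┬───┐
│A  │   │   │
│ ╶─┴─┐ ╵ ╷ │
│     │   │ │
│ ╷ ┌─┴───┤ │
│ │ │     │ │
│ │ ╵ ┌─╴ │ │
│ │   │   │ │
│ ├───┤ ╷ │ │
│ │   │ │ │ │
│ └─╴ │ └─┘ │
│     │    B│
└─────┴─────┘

Manhattan distance: |5 - 0| + |5 - 0| = 10
Actual path length: 14
Extra steps: 14 - 10 = 4

Solution:

┌───┬───┬───┐
│A  │   │   │
│ ╶─┴─┐ ╵ ╷ │
│↳ ↓  │   │ │
│ ╷ ┌─┴───┤ │
│ │↓│↱ → ↓│ │
│ │ ╵ ┌─╴ │ │
│ │↳ ↑│↓ ↲│ │
│ ├───┤ ╷ │ │
│ │   │↓│ │ │
│ └─╴ │ └─┘ │
│     │↳ → B│
└─────┴─────┘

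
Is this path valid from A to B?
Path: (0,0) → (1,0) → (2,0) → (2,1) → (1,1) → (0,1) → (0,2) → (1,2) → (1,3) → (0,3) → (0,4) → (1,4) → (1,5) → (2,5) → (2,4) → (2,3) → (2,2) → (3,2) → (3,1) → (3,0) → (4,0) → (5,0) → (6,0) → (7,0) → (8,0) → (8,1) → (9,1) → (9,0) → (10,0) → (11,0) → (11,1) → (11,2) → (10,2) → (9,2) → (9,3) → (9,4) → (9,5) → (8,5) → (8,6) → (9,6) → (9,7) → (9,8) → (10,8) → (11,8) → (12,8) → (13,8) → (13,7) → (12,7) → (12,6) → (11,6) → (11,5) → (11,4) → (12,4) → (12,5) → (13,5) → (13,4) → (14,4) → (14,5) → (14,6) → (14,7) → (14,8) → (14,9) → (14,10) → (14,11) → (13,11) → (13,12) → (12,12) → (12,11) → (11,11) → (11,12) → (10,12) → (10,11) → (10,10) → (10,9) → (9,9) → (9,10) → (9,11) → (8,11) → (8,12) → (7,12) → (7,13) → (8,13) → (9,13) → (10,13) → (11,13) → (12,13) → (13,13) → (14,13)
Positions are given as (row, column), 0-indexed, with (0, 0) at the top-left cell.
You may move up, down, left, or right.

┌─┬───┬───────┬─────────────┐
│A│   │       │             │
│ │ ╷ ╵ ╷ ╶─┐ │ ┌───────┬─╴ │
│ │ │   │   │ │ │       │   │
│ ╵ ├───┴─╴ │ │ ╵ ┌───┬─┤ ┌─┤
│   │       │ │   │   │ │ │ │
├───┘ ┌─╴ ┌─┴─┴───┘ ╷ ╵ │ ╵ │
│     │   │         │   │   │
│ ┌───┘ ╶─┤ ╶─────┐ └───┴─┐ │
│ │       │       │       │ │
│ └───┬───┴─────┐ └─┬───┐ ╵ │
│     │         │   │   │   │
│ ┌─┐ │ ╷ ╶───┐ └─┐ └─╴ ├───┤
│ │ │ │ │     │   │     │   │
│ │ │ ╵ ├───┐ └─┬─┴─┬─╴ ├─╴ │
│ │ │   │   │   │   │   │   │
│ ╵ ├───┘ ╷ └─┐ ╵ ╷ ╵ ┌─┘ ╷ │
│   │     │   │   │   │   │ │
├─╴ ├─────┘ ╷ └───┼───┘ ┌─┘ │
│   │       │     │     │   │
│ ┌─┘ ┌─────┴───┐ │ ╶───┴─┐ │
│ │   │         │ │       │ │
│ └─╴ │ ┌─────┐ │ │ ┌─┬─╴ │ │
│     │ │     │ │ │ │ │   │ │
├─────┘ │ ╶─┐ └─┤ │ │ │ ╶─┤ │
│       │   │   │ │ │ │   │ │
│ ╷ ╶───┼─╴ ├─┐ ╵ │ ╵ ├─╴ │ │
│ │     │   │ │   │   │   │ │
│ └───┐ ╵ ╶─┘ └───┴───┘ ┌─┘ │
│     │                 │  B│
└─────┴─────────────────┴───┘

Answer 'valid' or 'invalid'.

Checking path validity:
Result: All consecutive moves are passable.

valid

Correct solution:

┌─┬───┬───────┬─────────────┐
│A│↱ ↓│↱ ↓    │             │
│ │ ╷ ╵ ╷ ╶─┐ │ ┌───────┬─╴ │
│↓│↑│↳ ↑│↳ ↓│ │ │       │   │
│ ╵ ├───┴─╴ │ │ ╵ ┌───┬─┤ ┌─┤
│↳ ↑│↓ ← ← ↲│ │   │   │ │ │ │
├───┘ ┌─╴ ┌─┴─┴───┘ ╷ ╵ │ ╵ │
│↓ ← ↲│   │         │   │   │
│ ┌───┘ ╶─┤ ╶─────┐ └───┴─┐ │
│↓│       │       │       │ │
│ └───┬───┴─────┐ └─┬───┐ ╵ │
│↓    │         │   │   │   │
│ ┌─┐ │ ╷ ╶───┐ └─┐ └─╴ ├───┤
│↓│ │ │ │     │   │     │   │
│ │ │ ╵ ├───┐ └─┬─┴─┬─╴ ├─╴ │
│↓│ │   │   │   │   │   │↱ ↓│
│ ╵ ├───┘ ╷ └─┐ ╵ ╷ ╵ ┌─┘ ╷ │
│↳ ↓│     │↱ ↓│   │   │↱ ↑│↓│
├─╴ ├─────┘ ╷ └───┼───┘ ┌─┘ │
│↓ ↲│↱ → → ↑│↳ → ↓│↱ → ↑│  ↓│
│ ┌─┘ ┌─────┴───┐ │ ╶───┴─┐ │
│↓│  ↑│         │↓│↑ ← ← ↰│↓│
│ └─╴ │ ┌─────┐ │ │ ┌─┬─╴ │ │
│↳ → ↑│ │↓ ← ↰│ │↓│ │ │↱ ↑│↓│
├─────┘ │ ╶─┐ └─┤ │ │ │ ╶─┤ │
│       │↳ ↓│↑ ↰│↓│ │ │↑ ↰│↓│
│ ╷ ╶───┼─╴ ├─┐ ╵ │ ╵ ├─╴ │ │
│ │     │↓ ↲│ │↑ ↲│   │↱ ↑│↓│
│ └───┐ ╵ ╶─┘ └───┴───┘ ┌─┘ │
│     │  ↳ → → → → → → ↑│  B│
└─────┴─────────────────┴───┘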